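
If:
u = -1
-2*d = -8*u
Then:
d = -4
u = -1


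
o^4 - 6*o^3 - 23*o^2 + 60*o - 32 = (o - 8)*(o - 1)^2*(o + 4)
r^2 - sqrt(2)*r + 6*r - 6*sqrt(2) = (r + 6)*(r - sqrt(2))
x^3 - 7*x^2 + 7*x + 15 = (x - 5)*(x - 3)*(x + 1)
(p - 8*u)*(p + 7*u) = p^2 - p*u - 56*u^2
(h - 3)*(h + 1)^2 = h^3 - h^2 - 5*h - 3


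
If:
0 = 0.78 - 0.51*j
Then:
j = 1.53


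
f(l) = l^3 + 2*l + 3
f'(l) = 3*l^2 + 2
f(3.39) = 48.74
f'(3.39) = 36.48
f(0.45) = 3.99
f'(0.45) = 2.61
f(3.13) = 39.92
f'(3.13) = 31.39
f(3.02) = 36.58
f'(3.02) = 29.36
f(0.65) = 4.57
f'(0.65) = 3.27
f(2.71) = 28.32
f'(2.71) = 24.03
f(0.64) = 4.54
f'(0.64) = 3.23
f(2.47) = 23.01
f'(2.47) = 20.30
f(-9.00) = -744.00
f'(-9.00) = 245.00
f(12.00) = 1755.00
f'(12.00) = 434.00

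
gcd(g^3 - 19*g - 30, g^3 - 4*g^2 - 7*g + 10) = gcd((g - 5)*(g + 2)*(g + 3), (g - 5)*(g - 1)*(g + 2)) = g^2 - 3*g - 10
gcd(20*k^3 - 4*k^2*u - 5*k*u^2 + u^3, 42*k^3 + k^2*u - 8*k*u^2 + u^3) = 2*k + u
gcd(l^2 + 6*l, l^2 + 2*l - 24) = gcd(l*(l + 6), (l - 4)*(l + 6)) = l + 6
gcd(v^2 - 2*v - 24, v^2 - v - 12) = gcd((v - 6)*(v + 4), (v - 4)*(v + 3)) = 1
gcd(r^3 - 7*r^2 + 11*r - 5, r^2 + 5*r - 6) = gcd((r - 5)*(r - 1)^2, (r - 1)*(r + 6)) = r - 1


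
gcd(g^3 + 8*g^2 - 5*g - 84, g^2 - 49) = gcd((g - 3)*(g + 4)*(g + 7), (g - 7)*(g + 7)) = g + 7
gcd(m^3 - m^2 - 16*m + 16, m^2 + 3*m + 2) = 1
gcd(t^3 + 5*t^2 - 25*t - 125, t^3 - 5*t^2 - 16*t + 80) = t - 5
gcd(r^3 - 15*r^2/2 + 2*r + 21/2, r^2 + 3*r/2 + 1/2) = r + 1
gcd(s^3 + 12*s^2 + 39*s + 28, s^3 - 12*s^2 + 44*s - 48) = 1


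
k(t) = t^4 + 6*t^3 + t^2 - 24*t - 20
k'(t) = 4*t^3 + 18*t^2 + 2*t - 24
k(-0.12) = -17.12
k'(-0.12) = -23.99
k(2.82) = 118.07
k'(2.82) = 214.49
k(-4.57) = -25.92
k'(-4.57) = -38.99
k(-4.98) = -1.66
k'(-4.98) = -81.58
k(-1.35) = 2.78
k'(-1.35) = -3.74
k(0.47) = -30.39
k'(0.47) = -18.67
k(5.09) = 1346.21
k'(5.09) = 980.01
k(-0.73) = -4.00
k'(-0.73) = -17.42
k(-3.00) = -20.00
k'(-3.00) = 24.00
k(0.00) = -20.00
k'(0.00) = -24.00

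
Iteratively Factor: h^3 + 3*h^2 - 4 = (h + 2)*(h^2 + h - 2) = (h + 2)^2*(h - 1)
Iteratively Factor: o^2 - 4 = (o - 2)*(o + 2)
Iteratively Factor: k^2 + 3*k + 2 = (k + 1)*(k + 2)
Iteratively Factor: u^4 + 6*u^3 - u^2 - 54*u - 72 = (u - 3)*(u^3 + 9*u^2 + 26*u + 24) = (u - 3)*(u + 2)*(u^2 + 7*u + 12) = (u - 3)*(u + 2)*(u + 3)*(u + 4)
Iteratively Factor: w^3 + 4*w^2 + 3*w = (w)*(w^2 + 4*w + 3) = w*(w + 1)*(w + 3)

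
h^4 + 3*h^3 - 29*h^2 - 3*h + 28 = (h - 4)*(h - 1)*(h + 1)*(h + 7)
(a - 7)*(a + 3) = a^2 - 4*a - 21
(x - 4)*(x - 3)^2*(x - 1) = x^4 - 11*x^3 + 43*x^2 - 69*x + 36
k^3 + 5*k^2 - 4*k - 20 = (k - 2)*(k + 2)*(k + 5)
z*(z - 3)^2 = z^3 - 6*z^2 + 9*z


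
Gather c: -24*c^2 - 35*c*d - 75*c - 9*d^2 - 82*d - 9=-24*c^2 + c*(-35*d - 75) - 9*d^2 - 82*d - 9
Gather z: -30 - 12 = -42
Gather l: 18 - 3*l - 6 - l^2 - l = -l^2 - 4*l + 12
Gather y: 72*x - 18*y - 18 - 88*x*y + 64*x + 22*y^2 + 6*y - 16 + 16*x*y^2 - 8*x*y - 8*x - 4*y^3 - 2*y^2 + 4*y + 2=128*x - 4*y^3 + y^2*(16*x + 20) + y*(-96*x - 8) - 32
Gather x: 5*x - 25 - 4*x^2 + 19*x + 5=-4*x^2 + 24*x - 20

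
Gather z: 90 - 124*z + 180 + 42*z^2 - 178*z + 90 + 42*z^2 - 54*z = 84*z^2 - 356*z + 360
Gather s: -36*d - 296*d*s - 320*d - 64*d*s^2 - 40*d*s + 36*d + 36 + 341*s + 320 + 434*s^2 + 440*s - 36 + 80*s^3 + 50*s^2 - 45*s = -320*d + 80*s^3 + s^2*(484 - 64*d) + s*(736 - 336*d) + 320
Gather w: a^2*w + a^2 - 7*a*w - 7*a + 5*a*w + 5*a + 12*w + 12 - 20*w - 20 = a^2 - 2*a + w*(a^2 - 2*a - 8) - 8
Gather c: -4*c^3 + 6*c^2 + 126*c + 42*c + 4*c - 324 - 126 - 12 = -4*c^3 + 6*c^2 + 172*c - 462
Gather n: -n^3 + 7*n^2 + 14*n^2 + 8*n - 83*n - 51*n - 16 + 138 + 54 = -n^3 + 21*n^2 - 126*n + 176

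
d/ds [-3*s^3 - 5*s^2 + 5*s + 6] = -9*s^2 - 10*s + 5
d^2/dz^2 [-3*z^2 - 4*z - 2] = -6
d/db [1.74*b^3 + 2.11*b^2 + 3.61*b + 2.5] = 5.22*b^2 + 4.22*b + 3.61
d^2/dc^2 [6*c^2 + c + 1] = 12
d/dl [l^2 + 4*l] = 2*l + 4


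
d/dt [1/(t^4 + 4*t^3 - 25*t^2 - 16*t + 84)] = 2*(-2*t^3 - 6*t^2 + 25*t + 8)/(t^4 + 4*t^3 - 25*t^2 - 16*t + 84)^2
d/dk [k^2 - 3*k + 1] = 2*k - 3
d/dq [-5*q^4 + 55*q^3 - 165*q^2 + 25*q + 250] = -20*q^3 + 165*q^2 - 330*q + 25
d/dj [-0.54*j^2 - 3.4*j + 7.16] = -1.08*j - 3.4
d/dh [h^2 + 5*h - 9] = 2*h + 5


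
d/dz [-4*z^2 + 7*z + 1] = 7 - 8*z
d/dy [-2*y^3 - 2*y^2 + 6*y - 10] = -6*y^2 - 4*y + 6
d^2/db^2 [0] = 0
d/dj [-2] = 0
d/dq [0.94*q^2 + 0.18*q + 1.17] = 1.88*q + 0.18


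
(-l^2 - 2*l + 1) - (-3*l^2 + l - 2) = 2*l^2 - 3*l + 3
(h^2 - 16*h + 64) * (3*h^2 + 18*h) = 3*h^4 - 30*h^3 - 96*h^2 + 1152*h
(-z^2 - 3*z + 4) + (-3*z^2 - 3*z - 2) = -4*z^2 - 6*z + 2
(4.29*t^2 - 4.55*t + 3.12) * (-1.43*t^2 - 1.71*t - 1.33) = -6.1347*t^4 - 0.829400000000001*t^3 - 2.3868*t^2 + 0.716299999999999*t - 4.1496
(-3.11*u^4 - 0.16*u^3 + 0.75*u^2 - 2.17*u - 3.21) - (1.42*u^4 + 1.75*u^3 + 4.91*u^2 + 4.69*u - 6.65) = -4.53*u^4 - 1.91*u^3 - 4.16*u^2 - 6.86*u + 3.44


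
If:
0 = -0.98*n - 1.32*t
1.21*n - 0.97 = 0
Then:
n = 0.80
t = -0.60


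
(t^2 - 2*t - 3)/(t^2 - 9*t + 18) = (t + 1)/(t - 6)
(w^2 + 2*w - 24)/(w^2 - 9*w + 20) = (w + 6)/(w - 5)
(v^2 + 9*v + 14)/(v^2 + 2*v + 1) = (v^2 + 9*v + 14)/(v^2 + 2*v + 1)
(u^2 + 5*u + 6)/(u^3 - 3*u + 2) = (u + 3)/(u^2 - 2*u + 1)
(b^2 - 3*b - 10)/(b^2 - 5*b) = (b + 2)/b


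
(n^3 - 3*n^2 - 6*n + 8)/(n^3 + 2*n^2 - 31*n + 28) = (n + 2)/(n + 7)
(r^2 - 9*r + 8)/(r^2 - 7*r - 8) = (r - 1)/(r + 1)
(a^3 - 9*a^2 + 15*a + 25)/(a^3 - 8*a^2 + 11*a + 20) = (a - 5)/(a - 4)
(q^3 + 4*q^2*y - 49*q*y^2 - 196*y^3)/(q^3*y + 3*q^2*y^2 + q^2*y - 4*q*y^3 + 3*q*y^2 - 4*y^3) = (-q^2 + 49*y^2)/(y*(-q^2 + q*y - q + y))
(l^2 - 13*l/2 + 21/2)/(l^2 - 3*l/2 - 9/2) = (2*l - 7)/(2*l + 3)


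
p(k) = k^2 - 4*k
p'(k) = 2*k - 4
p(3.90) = -0.39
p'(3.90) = 3.80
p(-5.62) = 54.06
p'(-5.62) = -15.24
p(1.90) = -3.99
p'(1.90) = -0.20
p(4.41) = 1.81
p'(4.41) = 4.82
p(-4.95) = 44.30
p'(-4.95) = -13.90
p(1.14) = -3.26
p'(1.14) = -1.72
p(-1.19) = 6.18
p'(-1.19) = -6.38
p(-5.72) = 55.60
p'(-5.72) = -15.44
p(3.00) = -3.00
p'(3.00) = 2.00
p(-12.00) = 192.00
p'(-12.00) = -28.00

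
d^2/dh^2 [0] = 0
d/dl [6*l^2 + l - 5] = 12*l + 1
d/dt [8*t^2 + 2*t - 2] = 16*t + 2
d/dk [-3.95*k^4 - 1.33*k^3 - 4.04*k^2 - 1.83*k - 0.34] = -15.8*k^3 - 3.99*k^2 - 8.08*k - 1.83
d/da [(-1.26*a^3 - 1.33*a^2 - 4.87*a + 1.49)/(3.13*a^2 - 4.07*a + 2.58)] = (-3.9438*a^4 + 10.2564*a^3 + 10.9038*a^2 - 16.1902*a - 6.5003)/(9.7969*a^4 - 25.4782*a^3 + 32.7157*a^2 - 21.0012*a + 6.6564)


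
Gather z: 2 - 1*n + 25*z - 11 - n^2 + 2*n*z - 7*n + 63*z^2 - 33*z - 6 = -n^2 - 8*n + 63*z^2 + z*(2*n - 8) - 15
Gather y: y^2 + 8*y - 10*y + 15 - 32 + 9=y^2 - 2*y - 8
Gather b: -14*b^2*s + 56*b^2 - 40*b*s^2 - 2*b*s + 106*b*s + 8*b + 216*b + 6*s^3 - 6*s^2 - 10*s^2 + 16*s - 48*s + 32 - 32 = b^2*(56 - 14*s) + b*(-40*s^2 + 104*s + 224) + 6*s^3 - 16*s^2 - 32*s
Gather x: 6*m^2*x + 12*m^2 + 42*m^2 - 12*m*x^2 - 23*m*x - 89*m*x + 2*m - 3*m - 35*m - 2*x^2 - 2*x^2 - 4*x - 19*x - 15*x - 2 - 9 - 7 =54*m^2 - 36*m + x^2*(-12*m - 4) + x*(6*m^2 - 112*m - 38) - 18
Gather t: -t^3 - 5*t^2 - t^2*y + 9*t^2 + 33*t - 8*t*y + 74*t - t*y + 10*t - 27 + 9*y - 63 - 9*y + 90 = -t^3 + t^2*(4 - y) + t*(117 - 9*y)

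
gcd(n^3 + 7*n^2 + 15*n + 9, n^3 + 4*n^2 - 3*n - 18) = n^2 + 6*n + 9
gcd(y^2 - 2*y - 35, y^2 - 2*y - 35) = y^2 - 2*y - 35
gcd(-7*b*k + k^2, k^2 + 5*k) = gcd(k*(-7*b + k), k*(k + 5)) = k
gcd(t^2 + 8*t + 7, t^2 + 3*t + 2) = t + 1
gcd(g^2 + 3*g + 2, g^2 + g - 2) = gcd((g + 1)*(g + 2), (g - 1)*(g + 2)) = g + 2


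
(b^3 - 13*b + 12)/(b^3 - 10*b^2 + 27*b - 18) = (b + 4)/(b - 6)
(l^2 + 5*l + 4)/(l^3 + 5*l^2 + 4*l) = 1/l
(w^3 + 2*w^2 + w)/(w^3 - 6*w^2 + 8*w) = (w^2 + 2*w + 1)/(w^2 - 6*w + 8)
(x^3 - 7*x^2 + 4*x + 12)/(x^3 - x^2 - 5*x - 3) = (x^2 - 8*x + 12)/(x^2 - 2*x - 3)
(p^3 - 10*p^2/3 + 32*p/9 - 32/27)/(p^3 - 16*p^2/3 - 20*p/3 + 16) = (p^2 - 2*p + 8/9)/(p^2 - 4*p - 12)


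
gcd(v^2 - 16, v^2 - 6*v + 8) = v - 4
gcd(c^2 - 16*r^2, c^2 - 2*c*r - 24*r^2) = c + 4*r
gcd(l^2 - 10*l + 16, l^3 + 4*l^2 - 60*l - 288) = l - 8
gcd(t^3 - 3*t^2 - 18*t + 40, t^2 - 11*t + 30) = t - 5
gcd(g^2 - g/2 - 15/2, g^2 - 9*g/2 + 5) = 1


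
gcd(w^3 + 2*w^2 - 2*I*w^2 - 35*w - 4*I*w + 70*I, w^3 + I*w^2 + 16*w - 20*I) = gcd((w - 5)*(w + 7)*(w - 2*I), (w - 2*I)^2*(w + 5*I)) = w - 2*I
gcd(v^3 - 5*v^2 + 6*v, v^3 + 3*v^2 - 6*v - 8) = v - 2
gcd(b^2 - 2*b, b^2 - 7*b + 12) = 1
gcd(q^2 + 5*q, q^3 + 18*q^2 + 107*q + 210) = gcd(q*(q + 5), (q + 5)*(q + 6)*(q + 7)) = q + 5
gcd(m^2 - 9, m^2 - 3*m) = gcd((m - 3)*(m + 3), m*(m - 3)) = m - 3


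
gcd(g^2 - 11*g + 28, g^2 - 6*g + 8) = g - 4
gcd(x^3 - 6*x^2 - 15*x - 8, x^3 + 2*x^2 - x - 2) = x + 1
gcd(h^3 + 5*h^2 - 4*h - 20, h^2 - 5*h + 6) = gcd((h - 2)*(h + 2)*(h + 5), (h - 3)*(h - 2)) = h - 2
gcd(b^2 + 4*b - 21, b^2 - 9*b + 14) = 1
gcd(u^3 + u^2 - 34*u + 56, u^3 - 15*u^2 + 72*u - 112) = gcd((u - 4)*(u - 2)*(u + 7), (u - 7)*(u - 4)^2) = u - 4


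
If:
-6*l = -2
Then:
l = 1/3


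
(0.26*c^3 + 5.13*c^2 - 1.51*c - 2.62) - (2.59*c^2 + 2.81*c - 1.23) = 0.26*c^3 + 2.54*c^2 - 4.32*c - 1.39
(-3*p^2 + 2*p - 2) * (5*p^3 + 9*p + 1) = -15*p^5 + 10*p^4 - 37*p^3 + 15*p^2 - 16*p - 2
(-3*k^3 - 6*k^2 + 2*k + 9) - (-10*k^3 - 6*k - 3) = 7*k^3 - 6*k^2 + 8*k + 12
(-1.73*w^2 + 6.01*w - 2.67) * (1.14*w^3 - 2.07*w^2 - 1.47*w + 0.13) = -1.9722*w^5 + 10.4325*w^4 - 12.9414*w^3 - 3.5327*w^2 + 4.7062*w - 0.3471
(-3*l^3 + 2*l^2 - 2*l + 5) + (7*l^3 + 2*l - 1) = 4*l^3 + 2*l^2 + 4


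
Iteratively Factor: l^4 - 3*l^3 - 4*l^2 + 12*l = (l)*(l^3 - 3*l^2 - 4*l + 12) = l*(l + 2)*(l^2 - 5*l + 6) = l*(l - 2)*(l + 2)*(l - 3)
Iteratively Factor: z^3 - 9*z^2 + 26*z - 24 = (z - 4)*(z^2 - 5*z + 6) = (z - 4)*(z - 2)*(z - 3)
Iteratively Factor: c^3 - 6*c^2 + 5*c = (c)*(c^2 - 6*c + 5) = c*(c - 5)*(c - 1)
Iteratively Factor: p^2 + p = (p)*(p + 1)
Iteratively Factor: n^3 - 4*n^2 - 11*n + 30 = (n - 5)*(n^2 + n - 6) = (n - 5)*(n + 3)*(n - 2)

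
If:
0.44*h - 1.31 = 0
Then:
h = 2.98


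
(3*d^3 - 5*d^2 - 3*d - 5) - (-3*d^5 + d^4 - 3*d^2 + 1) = 3*d^5 - d^4 + 3*d^3 - 2*d^2 - 3*d - 6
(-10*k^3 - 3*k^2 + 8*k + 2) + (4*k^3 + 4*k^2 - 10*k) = -6*k^3 + k^2 - 2*k + 2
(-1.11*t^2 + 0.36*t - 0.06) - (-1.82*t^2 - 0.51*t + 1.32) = 0.71*t^2 + 0.87*t - 1.38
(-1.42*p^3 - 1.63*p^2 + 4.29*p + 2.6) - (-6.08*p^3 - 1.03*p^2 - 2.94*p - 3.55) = 4.66*p^3 - 0.6*p^2 + 7.23*p + 6.15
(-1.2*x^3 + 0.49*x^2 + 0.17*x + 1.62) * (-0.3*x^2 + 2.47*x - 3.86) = 0.36*x^5 - 3.111*x^4 + 5.7913*x^3 - 1.9575*x^2 + 3.3452*x - 6.2532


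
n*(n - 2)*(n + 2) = n^3 - 4*n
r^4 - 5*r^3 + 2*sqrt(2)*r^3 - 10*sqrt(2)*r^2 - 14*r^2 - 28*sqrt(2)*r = r*(r - 7)*(r + 2)*(r + 2*sqrt(2))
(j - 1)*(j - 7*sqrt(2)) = j^2 - 7*sqrt(2)*j - j + 7*sqrt(2)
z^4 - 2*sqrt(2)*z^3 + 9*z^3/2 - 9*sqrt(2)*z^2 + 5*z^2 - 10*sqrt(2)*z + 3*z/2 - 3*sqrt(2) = (z + 1/2)*(z + 1)*(z + 3)*(z - 2*sqrt(2))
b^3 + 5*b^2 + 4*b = b*(b + 1)*(b + 4)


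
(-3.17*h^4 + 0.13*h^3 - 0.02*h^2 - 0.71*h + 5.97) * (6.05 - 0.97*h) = 3.0749*h^5 - 19.3046*h^4 + 0.8059*h^3 + 0.5677*h^2 - 10.0864*h + 36.1185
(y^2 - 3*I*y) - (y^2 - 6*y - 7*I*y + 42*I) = 6*y + 4*I*y - 42*I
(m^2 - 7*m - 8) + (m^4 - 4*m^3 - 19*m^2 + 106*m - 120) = m^4 - 4*m^3 - 18*m^2 + 99*m - 128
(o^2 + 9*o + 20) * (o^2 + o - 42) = o^4 + 10*o^3 - 13*o^2 - 358*o - 840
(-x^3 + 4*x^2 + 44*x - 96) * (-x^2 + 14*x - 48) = x^5 - 18*x^4 + 60*x^3 + 520*x^2 - 3456*x + 4608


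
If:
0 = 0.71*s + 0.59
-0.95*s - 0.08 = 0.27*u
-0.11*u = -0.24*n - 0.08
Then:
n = 0.87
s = -0.83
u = 2.63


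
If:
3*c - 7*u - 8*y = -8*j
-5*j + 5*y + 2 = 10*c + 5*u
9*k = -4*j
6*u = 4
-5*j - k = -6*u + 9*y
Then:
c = -34/65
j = 3222/3965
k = -1432/3965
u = 2/3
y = 394/11895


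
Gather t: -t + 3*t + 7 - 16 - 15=2*t - 24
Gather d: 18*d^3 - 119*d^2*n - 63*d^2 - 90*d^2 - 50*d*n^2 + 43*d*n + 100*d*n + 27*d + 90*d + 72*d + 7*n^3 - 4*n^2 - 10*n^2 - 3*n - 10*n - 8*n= 18*d^3 + d^2*(-119*n - 153) + d*(-50*n^2 + 143*n + 189) + 7*n^3 - 14*n^2 - 21*n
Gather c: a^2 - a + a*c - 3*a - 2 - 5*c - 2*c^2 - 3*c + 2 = a^2 - 4*a - 2*c^2 + c*(a - 8)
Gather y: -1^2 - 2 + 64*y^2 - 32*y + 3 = 64*y^2 - 32*y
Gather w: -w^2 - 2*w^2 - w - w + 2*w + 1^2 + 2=3 - 3*w^2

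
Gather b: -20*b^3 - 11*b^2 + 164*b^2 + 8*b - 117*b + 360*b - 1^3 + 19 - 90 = -20*b^3 + 153*b^2 + 251*b - 72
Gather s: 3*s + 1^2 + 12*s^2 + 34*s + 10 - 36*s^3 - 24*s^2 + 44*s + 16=-36*s^3 - 12*s^2 + 81*s + 27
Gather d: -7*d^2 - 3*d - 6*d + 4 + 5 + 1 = -7*d^2 - 9*d + 10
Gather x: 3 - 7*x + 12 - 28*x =15 - 35*x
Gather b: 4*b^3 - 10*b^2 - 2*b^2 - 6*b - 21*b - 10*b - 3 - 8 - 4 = 4*b^3 - 12*b^2 - 37*b - 15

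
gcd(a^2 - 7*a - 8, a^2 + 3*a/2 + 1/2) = a + 1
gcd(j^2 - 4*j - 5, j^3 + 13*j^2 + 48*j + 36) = j + 1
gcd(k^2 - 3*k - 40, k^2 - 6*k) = 1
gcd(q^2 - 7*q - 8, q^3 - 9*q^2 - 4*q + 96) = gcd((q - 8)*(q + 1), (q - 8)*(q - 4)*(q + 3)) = q - 8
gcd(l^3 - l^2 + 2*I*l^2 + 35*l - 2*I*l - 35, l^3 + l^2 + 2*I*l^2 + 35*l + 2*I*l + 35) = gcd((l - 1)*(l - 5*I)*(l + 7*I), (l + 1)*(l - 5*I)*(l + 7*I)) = l^2 + 2*I*l + 35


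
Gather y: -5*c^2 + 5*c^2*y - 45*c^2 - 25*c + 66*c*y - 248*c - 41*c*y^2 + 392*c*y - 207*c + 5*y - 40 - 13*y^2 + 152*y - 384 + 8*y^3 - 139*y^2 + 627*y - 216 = -50*c^2 - 480*c + 8*y^3 + y^2*(-41*c - 152) + y*(5*c^2 + 458*c + 784) - 640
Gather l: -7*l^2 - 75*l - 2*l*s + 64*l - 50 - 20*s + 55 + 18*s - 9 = -7*l^2 + l*(-2*s - 11) - 2*s - 4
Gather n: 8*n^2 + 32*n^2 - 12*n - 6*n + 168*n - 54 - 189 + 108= 40*n^2 + 150*n - 135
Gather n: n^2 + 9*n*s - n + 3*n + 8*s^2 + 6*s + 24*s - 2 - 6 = n^2 + n*(9*s + 2) + 8*s^2 + 30*s - 8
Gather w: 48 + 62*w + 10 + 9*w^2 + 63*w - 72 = 9*w^2 + 125*w - 14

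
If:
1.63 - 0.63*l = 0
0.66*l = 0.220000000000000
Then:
No Solution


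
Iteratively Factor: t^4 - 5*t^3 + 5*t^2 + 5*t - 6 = (t - 1)*(t^3 - 4*t^2 + t + 6) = (t - 1)*(t + 1)*(t^2 - 5*t + 6) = (t - 3)*(t - 1)*(t + 1)*(t - 2)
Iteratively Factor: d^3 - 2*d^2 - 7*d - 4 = (d + 1)*(d^2 - 3*d - 4) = (d - 4)*(d + 1)*(d + 1)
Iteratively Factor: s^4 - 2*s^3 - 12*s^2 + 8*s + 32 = (s + 2)*(s^3 - 4*s^2 - 4*s + 16) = (s - 4)*(s + 2)*(s^2 - 4) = (s - 4)*(s + 2)^2*(s - 2)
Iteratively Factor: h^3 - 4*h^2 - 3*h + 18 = (h + 2)*(h^2 - 6*h + 9) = (h - 3)*(h + 2)*(h - 3)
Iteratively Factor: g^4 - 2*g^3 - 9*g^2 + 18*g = (g)*(g^3 - 2*g^2 - 9*g + 18) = g*(g - 2)*(g^2 - 9) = g*(g - 2)*(g + 3)*(g - 3)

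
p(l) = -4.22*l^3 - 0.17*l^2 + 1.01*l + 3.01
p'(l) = -12.66*l^2 - 0.34*l + 1.01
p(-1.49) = 15.09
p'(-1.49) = -26.59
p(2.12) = -35.82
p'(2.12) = -56.61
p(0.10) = 3.11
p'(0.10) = 0.85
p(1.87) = -23.29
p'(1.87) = -43.90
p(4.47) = -372.78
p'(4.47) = -253.47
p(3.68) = -205.88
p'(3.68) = -171.69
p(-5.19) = 583.14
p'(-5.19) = -338.24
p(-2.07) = 37.62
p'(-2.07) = -52.53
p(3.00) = -109.43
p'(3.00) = -113.95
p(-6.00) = 902.35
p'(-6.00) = -452.71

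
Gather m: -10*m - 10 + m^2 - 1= m^2 - 10*m - 11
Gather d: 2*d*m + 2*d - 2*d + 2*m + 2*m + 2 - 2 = 2*d*m + 4*m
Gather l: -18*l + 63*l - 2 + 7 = 45*l + 5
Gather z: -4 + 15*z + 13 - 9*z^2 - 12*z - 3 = -9*z^2 + 3*z + 6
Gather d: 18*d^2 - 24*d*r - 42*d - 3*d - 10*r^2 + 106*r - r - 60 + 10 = 18*d^2 + d*(-24*r - 45) - 10*r^2 + 105*r - 50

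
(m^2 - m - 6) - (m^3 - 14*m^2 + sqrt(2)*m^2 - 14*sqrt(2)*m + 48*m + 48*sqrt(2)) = -m^3 - sqrt(2)*m^2 + 15*m^2 - 49*m + 14*sqrt(2)*m - 48*sqrt(2) - 6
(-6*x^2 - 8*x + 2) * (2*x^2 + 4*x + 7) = -12*x^4 - 40*x^3 - 70*x^2 - 48*x + 14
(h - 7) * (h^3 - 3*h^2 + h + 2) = h^4 - 10*h^3 + 22*h^2 - 5*h - 14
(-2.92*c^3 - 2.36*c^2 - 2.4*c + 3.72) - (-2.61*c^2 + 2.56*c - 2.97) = -2.92*c^3 + 0.25*c^2 - 4.96*c + 6.69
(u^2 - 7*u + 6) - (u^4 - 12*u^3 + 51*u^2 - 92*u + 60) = -u^4 + 12*u^3 - 50*u^2 + 85*u - 54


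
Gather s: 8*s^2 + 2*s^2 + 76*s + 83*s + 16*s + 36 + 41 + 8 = 10*s^2 + 175*s + 85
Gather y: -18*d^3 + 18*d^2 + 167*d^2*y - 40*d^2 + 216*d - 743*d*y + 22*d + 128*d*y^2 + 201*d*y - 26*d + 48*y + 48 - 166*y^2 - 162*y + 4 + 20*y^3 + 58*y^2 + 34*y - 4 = -18*d^3 - 22*d^2 + 212*d + 20*y^3 + y^2*(128*d - 108) + y*(167*d^2 - 542*d - 80) + 48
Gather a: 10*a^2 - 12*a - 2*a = 10*a^2 - 14*a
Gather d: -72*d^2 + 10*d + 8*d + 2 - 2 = -72*d^2 + 18*d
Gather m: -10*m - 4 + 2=-10*m - 2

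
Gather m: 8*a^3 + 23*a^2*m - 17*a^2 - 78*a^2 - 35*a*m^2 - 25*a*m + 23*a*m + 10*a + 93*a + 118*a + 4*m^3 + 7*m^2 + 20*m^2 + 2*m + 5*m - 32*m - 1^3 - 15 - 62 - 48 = 8*a^3 - 95*a^2 + 221*a + 4*m^3 + m^2*(27 - 35*a) + m*(23*a^2 - 2*a - 25) - 126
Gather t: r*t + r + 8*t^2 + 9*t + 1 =r + 8*t^2 + t*(r + 9) + 1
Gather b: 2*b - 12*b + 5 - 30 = -10*b - 25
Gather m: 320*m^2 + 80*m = 320*m^2 + 80*m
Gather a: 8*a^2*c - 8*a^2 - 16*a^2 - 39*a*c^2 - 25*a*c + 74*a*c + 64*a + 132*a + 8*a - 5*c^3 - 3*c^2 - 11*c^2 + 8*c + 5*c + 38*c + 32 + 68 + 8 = a^2*(8*c - 24) + a*(-39*c^2 + 49*c + 204) - 5*c^3 - 14*c^2 + 51*c + 108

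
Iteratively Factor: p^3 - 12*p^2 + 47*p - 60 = (p - 4)*(p^2 - 8*p + 15) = (p - 5)*(p - 4)*(p - 3)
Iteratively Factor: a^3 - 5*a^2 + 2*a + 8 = (a - 4)*(a^2 - a - 2) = (a - 4)*(a + 1)*(a - 2)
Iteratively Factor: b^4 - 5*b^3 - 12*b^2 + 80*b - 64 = (b - 4)*(b^3 - b^2 - 16*b + 16) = (b - 4)*(b + 4)*(b^2 - 5*b + 4) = (b - 4)*(b - 1)*(b + 4)*(b - 4)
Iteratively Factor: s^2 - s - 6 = (s + 2)*(s - 3)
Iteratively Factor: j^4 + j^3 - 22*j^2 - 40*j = (j + 4)*(j^3 - 3*j^2 - 10*j) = (j - 5)*(j + 4)*(j^2 + 2*j) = (j - 5)*(j + 2)*(j + 4)*(j)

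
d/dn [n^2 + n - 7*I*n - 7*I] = 2*n + 1 - 7*I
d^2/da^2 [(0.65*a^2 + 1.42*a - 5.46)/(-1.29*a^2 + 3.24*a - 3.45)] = (-1.77635683940025e-15*a^4 - 10.159524*a^3 + 71.872866*a^2 - 99.005436*a + 18.815562)/(2.146689*a^6 - 16.175052*a^5 + 57.849147*a^4 - 120.529944*a^3 + 154.712835*a^2 - 115.6923*a + 41.063625)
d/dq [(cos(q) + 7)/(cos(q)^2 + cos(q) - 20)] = (cos(q)^2 + 14*cos(q) + 27)*sin(q)/(cos(q)^2 + cos(q) - 20)^2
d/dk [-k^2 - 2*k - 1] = -2*k - 2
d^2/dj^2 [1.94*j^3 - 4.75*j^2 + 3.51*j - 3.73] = 11.64*j - 9.5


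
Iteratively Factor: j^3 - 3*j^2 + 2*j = (j)*(j^2 - 3*j + 2) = j*(j - 1)*(j - 2)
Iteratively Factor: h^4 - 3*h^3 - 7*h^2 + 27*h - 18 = (h - 2)*(h^3 - h^2 - 9*h + 9) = (h - 3)*(h - 2)*(h^2 + 2*h - 3) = (h - 3)*(h - 2)*(h - 1)*(h + 3)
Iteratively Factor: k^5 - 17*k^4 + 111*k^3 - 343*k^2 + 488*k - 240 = (k - 4)*(k^4 - 13*k^3 + 59*k^2 - 107*k + 60) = (k - 4)^2*(k^3 - 9*k^2 + 23*k - 15) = (k - 4)^2*(k - 3)*(k^2 - 6*k + 5) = (k - 4)^2*(k - 3)*(k - 1)*(k - 5)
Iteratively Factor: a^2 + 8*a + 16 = (a + 4)*(a + 4)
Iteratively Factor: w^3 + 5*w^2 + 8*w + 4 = (w + 2)*(w^2 + 3*w + 2) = (w + 2)^2*(w + 1)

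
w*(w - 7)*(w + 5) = w^3 - 2*w^2 - 35*w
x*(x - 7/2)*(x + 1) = x^3 - 5*x^2/2 - 7*x/2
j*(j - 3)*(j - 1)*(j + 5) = j^4 + j^3 - 17*j^2 + 15*j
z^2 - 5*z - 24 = (z - 8)*(z + 3)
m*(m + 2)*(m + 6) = m^3 + 8*m^2 + 12*m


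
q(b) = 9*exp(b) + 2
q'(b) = 9*exp(b)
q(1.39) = 38.13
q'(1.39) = 36.13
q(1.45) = 40.37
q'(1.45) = 38.37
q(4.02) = 503.31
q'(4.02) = 501.31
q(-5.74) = 2.03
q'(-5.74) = 0.03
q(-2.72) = 2.59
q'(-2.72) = 0.59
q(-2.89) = 2.50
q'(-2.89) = 0.50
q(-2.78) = 2.56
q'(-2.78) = 0.56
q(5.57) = 2363.91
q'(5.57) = 2361.91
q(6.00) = 3632.86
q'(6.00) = 3630.86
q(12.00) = 1464795.12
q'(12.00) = 1464793.12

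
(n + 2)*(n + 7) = n^2 + 9*n + 14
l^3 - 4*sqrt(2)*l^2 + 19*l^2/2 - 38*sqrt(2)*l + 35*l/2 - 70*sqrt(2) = (l + 5/2)*(l + 7)*(l - 4*sqrt(2))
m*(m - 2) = m^2 - 2*m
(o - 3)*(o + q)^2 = o^3 + 2*o^2*q - 3*o^2 + o*q^2 - 6*o*q - 3*q^2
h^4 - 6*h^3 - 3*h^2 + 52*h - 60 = (h - 5)*(h - 2)^2*(h + 3)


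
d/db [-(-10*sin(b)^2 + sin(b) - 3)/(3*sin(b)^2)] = (sin(b) - 6)*cos(b)/(3*sin(b)^3)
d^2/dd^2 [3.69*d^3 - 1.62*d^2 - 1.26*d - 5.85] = 22.14*d - 3.24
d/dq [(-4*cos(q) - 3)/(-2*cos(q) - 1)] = 2*sin(q)/(2*cos(q) + 1)^2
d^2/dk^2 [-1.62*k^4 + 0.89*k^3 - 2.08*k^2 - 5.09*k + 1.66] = -19.44*k^2 + 5.34*k - 4.16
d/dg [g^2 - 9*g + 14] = 2*g - 9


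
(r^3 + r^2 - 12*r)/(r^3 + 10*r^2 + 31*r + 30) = r*(r^2 + r - 12)/(r^3 + 10*r^2 + 31*r + 30)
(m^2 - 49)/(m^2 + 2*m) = (m^2 - 49)/(m*(m + 2))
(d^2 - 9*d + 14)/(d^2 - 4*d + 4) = (d - 7)/(d - 2)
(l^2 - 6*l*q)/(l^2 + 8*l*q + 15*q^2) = l*(l - 6*q)/(l^2 + 8*l*q + 15*q^2)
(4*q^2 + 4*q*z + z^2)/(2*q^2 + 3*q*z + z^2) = (2*q + z)/(q + z)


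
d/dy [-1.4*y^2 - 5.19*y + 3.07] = -2.8*y - 5.19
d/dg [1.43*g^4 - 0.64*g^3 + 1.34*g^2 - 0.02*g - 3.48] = 5.72*g^3 - 1.92*g^2 + 2.68*g - 0.02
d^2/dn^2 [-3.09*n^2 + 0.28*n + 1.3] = -6.18000000000000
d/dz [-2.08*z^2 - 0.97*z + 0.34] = -4.16*z - 0.97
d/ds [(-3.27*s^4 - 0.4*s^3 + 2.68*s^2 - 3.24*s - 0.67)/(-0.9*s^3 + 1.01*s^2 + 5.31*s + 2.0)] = (2.943*s^6 - 6.6054*s^5 - 50.0831*s^4 - 36.24*s^3 + 13.2942*s^2 + 12.0734*s - 2.9223)/(0.81*s^6 - 1.818*s^5 - 8.5379*s^4 + 7.1262*s^3 + 32.2361*s^2 + 21.24*s + 4.0)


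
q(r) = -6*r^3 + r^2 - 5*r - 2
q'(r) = -18*r^2 + 2*r - 5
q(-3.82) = 366.15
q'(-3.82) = -275.30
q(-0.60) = 2.66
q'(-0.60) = -12.68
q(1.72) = -38.17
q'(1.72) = -54.81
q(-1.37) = 22.16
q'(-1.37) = -41.52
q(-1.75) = 41.97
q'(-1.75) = -63.62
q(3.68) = -305.87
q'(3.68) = -241.40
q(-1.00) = 10.00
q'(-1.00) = -25.00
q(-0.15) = -1.21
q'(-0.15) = -5.70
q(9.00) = -4340.00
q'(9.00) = -1445.00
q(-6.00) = 1360.00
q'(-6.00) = -665.00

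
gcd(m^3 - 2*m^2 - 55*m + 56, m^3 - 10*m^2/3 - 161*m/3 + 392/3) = m^2 - m - 56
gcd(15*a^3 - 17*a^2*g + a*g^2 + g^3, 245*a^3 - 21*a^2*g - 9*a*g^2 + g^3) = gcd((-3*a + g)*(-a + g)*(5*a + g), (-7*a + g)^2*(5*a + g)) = 5*a + g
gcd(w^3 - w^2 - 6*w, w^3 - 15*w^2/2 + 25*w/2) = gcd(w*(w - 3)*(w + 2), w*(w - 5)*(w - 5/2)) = w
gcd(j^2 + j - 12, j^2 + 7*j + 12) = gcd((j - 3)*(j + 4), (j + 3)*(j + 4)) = j + 4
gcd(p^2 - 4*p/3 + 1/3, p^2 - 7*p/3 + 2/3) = p - 1/3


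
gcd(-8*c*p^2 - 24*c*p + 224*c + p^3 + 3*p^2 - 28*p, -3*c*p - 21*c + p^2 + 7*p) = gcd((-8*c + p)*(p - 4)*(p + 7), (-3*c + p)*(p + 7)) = p + 7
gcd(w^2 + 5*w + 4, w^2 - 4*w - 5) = w + 1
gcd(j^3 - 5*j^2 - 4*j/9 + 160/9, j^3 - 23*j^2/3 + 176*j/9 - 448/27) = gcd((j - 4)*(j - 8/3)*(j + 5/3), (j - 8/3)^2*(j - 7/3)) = j - 8/3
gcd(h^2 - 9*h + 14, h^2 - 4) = h - 2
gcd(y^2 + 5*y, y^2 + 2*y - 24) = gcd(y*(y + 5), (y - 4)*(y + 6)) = 1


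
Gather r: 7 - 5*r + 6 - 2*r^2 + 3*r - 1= -2*r^2 - 2*r + 12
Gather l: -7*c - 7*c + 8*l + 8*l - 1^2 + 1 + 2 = -14*c + 16*l + 2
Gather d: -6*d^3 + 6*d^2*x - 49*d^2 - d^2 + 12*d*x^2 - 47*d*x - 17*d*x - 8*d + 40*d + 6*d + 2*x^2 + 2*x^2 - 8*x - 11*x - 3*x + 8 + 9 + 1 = -6*d^3 + d^2*(6*x - 50) + d*(12*x^2 - 64*x + 38) + 4*x^2 - 22*x + 18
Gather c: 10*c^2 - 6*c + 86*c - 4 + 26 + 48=10*c^2 + 80*c + 70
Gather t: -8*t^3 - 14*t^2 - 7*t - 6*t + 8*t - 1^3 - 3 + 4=-8*t^3 - 14*t^2 - 5*t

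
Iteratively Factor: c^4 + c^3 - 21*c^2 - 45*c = (c - 5)*(c^3 + 6*c^2 + 9*c) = c*(c - 5)*(c^2 + 6*c + 9) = c*(c - 5)*(c + 3)*(c + 3)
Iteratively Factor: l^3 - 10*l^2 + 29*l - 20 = (l - 1)*(l^2 - 9*l + 20) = (l - 5)*(l - 1)*(l - 4)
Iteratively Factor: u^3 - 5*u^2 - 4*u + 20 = (u - 2)*(u^2 - 3*u - 10) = (u - 5)*(u - 2)*(u + 2)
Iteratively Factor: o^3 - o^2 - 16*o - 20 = (o + 2)*(o^2 - 3*o - 10) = (o + 2)^2*(o - 5)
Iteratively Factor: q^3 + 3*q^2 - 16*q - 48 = (q + 3)*(q^2 - 16) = (q + 3)*(q + 4)*(q - 4)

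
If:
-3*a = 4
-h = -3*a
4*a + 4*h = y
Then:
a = -4/3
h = -4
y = -64/3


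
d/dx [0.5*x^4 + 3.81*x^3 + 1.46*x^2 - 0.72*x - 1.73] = 2.0*x^3 + 11.43*x^2 + 2.92*x - 0.72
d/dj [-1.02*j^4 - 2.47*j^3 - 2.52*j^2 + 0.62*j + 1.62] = -4.08*j^3 - 7.41*j^2 - 5.04*j + 0.62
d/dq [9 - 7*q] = -7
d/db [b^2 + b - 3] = 2*b + 1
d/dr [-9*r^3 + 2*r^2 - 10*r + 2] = -27*r^2 + 4*r - 10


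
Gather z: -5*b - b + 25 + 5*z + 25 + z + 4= -6*b + 6*z + 54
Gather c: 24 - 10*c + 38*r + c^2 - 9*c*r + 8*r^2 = c^2 + c*(-9*r - 10) + 8*r^2 + 38*r + 24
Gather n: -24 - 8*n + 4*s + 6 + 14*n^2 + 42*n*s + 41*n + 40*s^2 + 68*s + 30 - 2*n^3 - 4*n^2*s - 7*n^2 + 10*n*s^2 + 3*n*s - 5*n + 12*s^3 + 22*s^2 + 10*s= -2*n^3 + n^2*(7 - 4*s) + n*(10*s^2 + 45*s + 28) + 12*s^3 + 62*s^2 + 82*s + 12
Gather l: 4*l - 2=4*l - 2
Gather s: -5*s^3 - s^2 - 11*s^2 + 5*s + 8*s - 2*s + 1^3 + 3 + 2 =-5*s^3 - 12*s^2 + 11*s + 6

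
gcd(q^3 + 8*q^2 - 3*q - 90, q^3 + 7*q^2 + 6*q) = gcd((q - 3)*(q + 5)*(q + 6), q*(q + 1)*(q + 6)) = q + 6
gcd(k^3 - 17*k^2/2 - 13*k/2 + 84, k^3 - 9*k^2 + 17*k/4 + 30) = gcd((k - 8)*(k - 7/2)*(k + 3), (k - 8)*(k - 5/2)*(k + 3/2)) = k - 8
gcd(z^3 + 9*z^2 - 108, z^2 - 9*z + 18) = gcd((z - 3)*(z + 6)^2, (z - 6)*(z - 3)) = z - 3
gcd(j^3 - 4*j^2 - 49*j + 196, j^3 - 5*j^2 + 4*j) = j - 4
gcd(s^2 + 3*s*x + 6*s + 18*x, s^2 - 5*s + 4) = 1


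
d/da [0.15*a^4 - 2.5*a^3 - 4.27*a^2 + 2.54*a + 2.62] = 0.6*a^3 - 7.5*a^2 - 8.54*a + 2.54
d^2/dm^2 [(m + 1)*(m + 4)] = 2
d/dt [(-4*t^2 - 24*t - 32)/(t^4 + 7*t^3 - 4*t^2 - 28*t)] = 4*(2*t^3 + 17*t^2 + 40*t - 56)/(t^2*(t^4 + 10*t^3 - 3*t^2 - 140*t + 196))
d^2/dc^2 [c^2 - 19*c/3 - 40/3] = 2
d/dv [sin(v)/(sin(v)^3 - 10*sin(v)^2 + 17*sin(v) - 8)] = 2*(4*sin(v) + cos(v)^2 + 3)*cos(v)/((sin(v) - 8)^2*(sin(v) - 1)^3)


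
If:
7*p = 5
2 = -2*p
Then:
No Solution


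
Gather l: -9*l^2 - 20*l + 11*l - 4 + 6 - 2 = -9*l^2 - 9*l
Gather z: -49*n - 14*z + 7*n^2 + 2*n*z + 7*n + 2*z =7*n^2 - 42*n + z*(2*n - 12)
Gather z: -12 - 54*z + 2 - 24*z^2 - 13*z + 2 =-24*z^2 - 67*z - 8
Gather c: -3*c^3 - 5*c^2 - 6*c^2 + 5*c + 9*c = -3*c^3 - 11*c^2 + 14*c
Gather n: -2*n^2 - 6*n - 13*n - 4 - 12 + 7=-2*n^2 - 19*n - 9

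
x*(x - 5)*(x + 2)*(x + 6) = x^4 + 3*x^3 - 28*x^2 - 60*x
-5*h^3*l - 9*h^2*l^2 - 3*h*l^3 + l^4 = l*(-5*h + l)*(h + l)^2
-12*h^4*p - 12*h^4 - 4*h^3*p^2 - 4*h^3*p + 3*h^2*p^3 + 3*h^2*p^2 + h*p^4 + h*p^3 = (-2*h + p)*(2*h + p)*(3*h + p)*(h*p + h)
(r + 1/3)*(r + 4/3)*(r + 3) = r^3 + 14*r^2/3 + 49*r/9 + 4/3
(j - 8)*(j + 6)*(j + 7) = j^3 + 5*j^2 - 62*j - 336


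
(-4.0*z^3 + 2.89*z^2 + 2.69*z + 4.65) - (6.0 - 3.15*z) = -4.0*z^3 + 2.89*z^2 + 5.84*z - 1.35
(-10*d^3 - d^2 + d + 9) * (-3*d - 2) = 30*d^4 + 23*d^3 - d^2 - 29*d - 18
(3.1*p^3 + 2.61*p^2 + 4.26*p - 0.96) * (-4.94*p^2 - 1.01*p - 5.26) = -15.314*p^5 - 16.0244*p^4 - 39.9865*p^3 - 13.2888*p^2 - 21.438*p + 5.0496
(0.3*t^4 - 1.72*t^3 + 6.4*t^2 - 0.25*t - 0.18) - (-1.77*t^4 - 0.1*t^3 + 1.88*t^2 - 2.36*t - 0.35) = 2.07*t^4 - 1.62*t^3 + 4.52*t^2 + 2.11*t + 0.17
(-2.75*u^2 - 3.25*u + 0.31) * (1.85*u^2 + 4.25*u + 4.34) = -5.0875*u^4 - 17.7*u^3 - 25.174*u^2 - 12.7875*u + 1.3454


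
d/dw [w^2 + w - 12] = 2*w + 1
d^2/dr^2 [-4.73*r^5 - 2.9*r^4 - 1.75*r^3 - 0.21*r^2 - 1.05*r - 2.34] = -94.6*r^3 - 34.8*r^2 - 10.5*r - 0.42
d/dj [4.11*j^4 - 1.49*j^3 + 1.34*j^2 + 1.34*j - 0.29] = 16.44*j^3 - 4.47*j^2 + 2.68*j + 1.34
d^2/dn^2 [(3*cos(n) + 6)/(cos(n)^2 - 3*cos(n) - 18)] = -3*((cos(n)^2 - 1)^2 + 90*cos(n)^2 + 417*cos(n)/4 + 11*cos(3*n)/4 + 143)*cos(n)/((cos(n) - 6)^3*(cos(n) + 3)^3)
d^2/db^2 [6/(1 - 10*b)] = -1200/(10*b - 1)^3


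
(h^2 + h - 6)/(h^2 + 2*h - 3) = (h - 2)/(h - 1)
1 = 1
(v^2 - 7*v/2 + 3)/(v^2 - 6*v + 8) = (v - 3/2)/(v - 4)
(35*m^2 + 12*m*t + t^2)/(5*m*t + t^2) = (7*m + t)/t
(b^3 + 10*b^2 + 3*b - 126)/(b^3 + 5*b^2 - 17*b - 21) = (b + 6)/(b + 1)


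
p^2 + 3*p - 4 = (p - 1)*(p + 4)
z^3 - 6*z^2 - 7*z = z*(z - 7)*(z + 1)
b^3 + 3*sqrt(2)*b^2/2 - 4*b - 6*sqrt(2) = (b - 2)*(b + 2)*(b + 3*sqrt(2)/2)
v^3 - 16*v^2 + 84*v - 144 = (v - 6)^2*(v - 4)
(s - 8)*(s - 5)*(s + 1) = s^3 - 12*s^2 + 27*s + 40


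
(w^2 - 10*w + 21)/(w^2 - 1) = (w^2 - 10*w + 21)/(w^2 - 1)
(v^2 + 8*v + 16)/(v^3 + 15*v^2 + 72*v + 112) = 1/(v + 7)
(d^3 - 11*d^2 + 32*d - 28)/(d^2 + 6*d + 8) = (d^3 - 11*d^2 + 32*d - 28)/(d^2 + 6*d + 8)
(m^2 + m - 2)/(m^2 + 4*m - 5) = (m + 2)/(m + 5)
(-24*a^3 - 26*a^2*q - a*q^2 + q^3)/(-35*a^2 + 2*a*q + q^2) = (-24*a^3 - 26*a^2*q - a*q^2 + q^3)/(-35*a^2 + 2*a*q + q^2)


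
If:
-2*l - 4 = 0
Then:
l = -2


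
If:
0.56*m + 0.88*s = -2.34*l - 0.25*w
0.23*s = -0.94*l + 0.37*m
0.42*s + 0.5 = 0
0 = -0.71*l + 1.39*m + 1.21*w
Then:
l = 0.39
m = 0.26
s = -1.19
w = -0.07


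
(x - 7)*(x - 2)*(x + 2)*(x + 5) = x^4 - 2*x^3 - 39*x^2 + 8*x + 140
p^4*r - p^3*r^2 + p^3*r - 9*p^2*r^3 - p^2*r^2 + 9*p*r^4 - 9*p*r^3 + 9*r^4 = (p - 3*r)*(p - r)*(p + 3*r)*(p*r + r)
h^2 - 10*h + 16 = (h - 8)*(h - 2)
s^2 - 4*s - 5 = (s - 5)*(s + 1)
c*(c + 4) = c^2 + 4*c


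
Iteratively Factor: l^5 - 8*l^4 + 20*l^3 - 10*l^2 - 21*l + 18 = (l - 1)*(l^4 - 7*l^3 + 13*l^2 + 3*l - 18) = (l - 1)*(l + 1)*(l^3 - 8*l^2 + 21*l - 18) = (l - 2)*(l - 1)*(l + 1)*(l^2 - 6*l + 9) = (l - 3)*(l - 2)*(l - 1)*(l + 1)*(l - 3)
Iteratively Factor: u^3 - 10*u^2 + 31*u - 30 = (u - 3)*(u^2 - 7*u + 10) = (u - 3)*(u - 2)*(u - 5)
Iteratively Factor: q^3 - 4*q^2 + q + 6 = (q - 3)*(q^2 - q - 2) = (q - 3)*(q + 1)*(q - 2)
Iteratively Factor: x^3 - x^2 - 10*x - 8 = (x - 4)*(x^2 + 3*x + 2) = (x - 4)*(x + 1)*(x + 2)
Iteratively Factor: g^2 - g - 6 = (g + 2)*(g - 3)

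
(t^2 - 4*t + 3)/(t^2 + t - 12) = (t - 1)/(t + 4)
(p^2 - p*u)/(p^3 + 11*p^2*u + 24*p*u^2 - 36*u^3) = p/(p^2 + 12*p*u + 36*u^2)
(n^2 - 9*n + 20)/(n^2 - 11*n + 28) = (n - 5)/(n - 7)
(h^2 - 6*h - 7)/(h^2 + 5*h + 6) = (h^2 - 6*h - 7)/(h^2 + 5*h + 6)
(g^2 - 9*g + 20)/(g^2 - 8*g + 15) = (g - 4)/(g - 3)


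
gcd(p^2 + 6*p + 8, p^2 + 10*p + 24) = p + 4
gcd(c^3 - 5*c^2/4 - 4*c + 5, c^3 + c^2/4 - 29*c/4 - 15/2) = c + 2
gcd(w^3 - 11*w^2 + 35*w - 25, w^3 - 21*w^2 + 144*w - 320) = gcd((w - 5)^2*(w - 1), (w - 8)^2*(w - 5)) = w - 5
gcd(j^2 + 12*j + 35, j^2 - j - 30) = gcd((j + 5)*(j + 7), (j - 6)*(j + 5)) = j + 5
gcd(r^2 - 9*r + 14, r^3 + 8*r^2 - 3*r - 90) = 1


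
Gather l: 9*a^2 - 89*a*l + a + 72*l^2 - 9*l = 9*a^2 + a + 72*l^2 + l*(-89*a - 9)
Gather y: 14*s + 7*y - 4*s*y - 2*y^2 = 14*s - 2*y^2 + y*(7 - 4*s)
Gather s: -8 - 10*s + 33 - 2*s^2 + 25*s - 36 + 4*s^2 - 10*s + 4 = 2*s^2 + 5*s - 7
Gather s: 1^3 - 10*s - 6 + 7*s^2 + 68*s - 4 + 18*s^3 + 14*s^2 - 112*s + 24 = 18*s^3 + 21*s^2 - 54*s + 15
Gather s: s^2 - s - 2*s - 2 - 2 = s^2 - 3*s - 4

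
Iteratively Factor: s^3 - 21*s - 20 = (s - 5)*(s^2 + 5*s + 4) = (s - 5)*(s + 4)*(s + 1)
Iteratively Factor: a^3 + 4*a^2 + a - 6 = (a - 1)*(a^2 + 5*a + 6) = (a - 1)*(a + 2)*(a + 3)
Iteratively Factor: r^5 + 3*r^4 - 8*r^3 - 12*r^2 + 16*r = (r - 2)*(r^4 + 5*r^3 + 2*r^2 - 8*r) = (r - 2)*(r + 4)*(r^3 + r^2 - 2*r) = (r - 2)*(r - 1)*(r + 4)*(r^2 + 2*r) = (r - 2)*(r - 1)*(r + 2)*(r + 4)*(r)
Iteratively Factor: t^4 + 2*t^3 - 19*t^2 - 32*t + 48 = (t - 1)*(t^3 + 3*t^2 - 16*t - 48) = (t - 1)*(t + 4)*(t^2 - t - 12) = (t - 1)*(t + 3)*(t + 4)*(t - 4)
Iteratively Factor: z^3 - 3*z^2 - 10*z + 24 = (z + 3)*(z^2 - 6*z + 8) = (z - 4)*(z + 3)*(z - 2)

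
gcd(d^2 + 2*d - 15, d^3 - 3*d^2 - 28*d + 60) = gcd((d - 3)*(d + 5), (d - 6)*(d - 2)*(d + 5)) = d + 5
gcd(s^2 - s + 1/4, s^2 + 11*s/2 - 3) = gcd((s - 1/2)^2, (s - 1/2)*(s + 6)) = s - 1/2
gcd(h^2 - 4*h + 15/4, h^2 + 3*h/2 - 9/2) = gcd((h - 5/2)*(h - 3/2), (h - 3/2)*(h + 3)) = h - 3/2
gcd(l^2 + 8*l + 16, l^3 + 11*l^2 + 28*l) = l + 4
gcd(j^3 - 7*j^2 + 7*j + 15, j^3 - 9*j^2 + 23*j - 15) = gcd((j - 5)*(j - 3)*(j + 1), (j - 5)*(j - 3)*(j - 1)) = j^2 - 8*j + 15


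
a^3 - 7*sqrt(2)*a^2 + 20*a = a*(a - 5*sqrt(2))*(a - 2*sqrt(2))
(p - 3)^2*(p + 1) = p^3 - 5*p^2 + 3*p + 9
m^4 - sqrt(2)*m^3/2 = m^3*(m - sqrt(2)/2)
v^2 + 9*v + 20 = (v + 4)*(v + 5)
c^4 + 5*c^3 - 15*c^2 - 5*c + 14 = (c - 2)*(c - 1)*(c + 1)*(c + 7)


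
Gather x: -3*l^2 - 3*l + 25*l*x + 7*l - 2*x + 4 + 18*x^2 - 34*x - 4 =-3*l^2 + 4*l + 18*x^2 + x*(25*l - 36)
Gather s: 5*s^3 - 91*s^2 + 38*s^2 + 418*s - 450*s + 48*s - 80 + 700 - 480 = 5*s^3 - 53*s^2 + 16*s + 140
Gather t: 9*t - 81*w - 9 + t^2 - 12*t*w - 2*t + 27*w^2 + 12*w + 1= t^2 + t*(7 - 12*w) + 27*w^2 - 69*w - 8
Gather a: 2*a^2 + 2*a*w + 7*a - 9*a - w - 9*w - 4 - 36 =2*a^2 + a*(2*w - 2) - 10*w - 40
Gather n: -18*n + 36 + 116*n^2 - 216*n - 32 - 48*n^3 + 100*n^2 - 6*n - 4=-48*n^3 + 216*n^2 - 240*n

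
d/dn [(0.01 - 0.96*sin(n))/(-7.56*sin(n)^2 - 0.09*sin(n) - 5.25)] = (-7.2576*sin(n)^2 + 0.1512*sin(n) + 5.0409)*cos(n)/(57.1536*sin(n)^4 + 1.3608*sin(n)^3 + 79.3881*sin(n)^2 + 0.945*sin(n) + 27.5625)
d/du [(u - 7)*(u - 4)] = 2*u - 11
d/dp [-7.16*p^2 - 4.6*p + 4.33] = -14.32*p - 4.6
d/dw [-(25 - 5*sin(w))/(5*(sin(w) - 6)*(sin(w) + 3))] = (10*sin(w) + cos(w)^2 - 34)*cos(w)/((sin(w) - 6)^2*(sin(w) + 3)^2)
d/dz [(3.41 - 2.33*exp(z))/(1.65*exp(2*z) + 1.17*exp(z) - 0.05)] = (3.8445*exp(2*z) - 11.253*exp(z) - 3.8732)*exp(z)/(2.7225*exp(4*z) + 3.861*exp(3*z) + 1.2039*exp(2*z) - 0.117*exp(z) + 0.0025)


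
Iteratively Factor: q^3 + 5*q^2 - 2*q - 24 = (q - 2)*(q^2 + 7*q + 12) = (q - 2)*(q + 4)*(q + 3)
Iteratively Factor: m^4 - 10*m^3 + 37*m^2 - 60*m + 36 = (m - 3)*(m^3 - 7*m^2 + 16*m - 12) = (m - 3)^2*(m^2 - 4*m + 4) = (m - 3)^2*(m - 2)*(m - 2)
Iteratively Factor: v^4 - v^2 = (v - 1)*(v^3 + v^2) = v*(v - 1)*(v^2 + v) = v^2*(v - 1)*(v + 1)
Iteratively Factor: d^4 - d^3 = (d - 1)*(d^3) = d*(d - 1)*(d^2) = d^2*(d - 1)*(d)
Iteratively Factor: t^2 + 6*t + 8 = (t + 2)*(t + 4)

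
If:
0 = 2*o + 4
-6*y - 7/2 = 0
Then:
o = -2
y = -7/12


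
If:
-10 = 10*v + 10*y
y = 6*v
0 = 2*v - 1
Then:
No Solution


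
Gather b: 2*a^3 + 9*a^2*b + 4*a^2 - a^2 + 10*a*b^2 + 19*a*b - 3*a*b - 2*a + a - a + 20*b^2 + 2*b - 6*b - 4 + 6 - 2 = 2*a^3 + 3*a^2 - 2*a + b^2*(10*a + 20) + b*(9*a^2 + 16*a - 4)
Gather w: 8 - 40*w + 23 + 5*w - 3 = 28 - 35*w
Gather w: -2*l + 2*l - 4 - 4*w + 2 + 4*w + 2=0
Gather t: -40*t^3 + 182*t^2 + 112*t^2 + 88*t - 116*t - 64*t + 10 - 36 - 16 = -40*t^3 + 294*t^2 - 92*t - 42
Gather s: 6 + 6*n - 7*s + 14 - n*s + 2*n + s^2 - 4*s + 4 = 8*n + s^2 + s*(-n - 11) + 24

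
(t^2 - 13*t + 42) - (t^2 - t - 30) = 72 - 12*t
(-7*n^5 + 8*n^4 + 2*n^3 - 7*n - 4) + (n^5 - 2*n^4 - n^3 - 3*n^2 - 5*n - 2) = -6*n^5 + 6*n^4 + n^3 - 3*n^2 - 12*n - 6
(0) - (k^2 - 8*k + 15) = -k^2 + 8*k - 15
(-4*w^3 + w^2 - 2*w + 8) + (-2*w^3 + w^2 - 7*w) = -6*w^3 + 2*w^2 - 9*w + 8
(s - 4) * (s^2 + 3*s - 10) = s^3 - s^2 - 22*s + 40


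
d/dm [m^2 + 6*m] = 2*m + 6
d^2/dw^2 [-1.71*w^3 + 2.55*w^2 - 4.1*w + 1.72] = 5.1 - 10.26*w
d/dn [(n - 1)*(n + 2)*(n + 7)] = 3*n^2 + 16*n + 5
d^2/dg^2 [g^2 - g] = 2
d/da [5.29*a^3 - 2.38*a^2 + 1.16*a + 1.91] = 15.87*a^2 - 4.76*a + 1.16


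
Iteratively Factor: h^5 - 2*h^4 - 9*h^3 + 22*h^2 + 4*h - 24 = (h + 1)*(h^4 - 3*h^3 - 6*h^2 + 28*h - 24) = (h - 2)*(h + 1)*(h^3 - h^2 - 8*h + 12) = (h - 2)*(h + 1)*(h + 3)*(h^2 - 4*h + 4) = (h - 2)^2*(h + 1)*(h + 3)*(h - 2)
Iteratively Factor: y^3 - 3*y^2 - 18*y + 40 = (y + 4)*(y^2 - 7*y + 10) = (y - 2)*(y + 4)*(y - 5)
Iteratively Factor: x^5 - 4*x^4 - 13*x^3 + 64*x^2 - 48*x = (x - 3)*(x^4 - x^3 - 16*x^2 + 16*x) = (x - 3)*(x - 1)*(x^3 - 16*x) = (x - 3)*(x - 1)*(x + 4)*(x^2 - 4*x) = x*(x - 3)*(x - 1)*(x + 4)*(x - 4)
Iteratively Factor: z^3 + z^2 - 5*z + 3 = (z - 1)*(z^2 + 2*z - 3) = (z - 1)^2*(z + 3)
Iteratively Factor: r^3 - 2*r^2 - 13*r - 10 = (r + 2)*(r^2 - 4*r - 5) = (r - 5)*(r + 2)*(r + 1)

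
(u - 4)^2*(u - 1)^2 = u^4 - 10*u^3 + 33*u^2 - 40*u + 16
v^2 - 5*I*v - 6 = (v - 3*I)*(v - 2*I)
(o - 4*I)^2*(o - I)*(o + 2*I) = o^4 - 7*I*o^3 - 6*o^2 - 32*I*o - 32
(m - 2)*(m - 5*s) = m^2 - 5*m*s - 2*m + 10*s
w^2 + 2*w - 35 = (w - 5)*(w + 7)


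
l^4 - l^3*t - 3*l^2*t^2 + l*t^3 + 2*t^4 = (l - 2*t)*(l - t)*(l + t)^2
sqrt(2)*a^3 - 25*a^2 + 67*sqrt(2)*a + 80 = (a - 8*sqrt(2))*(a - 5*sqrt(2))*(sqrt(2)*a + 1)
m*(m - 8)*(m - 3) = m^3 - 11*m^2 + 24*m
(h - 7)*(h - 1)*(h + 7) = h^3 - h^2 - 49*h + 49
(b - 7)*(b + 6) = b^2 - b - 42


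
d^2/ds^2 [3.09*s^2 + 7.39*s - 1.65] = 6.18000000000000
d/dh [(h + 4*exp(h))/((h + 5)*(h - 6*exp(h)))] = ((h + 5)*(h - 6*exp(h))*(4*exp(h) + 1) + (h + 5)*(h + 4*exp(h))*(6*exp(h) - 1) - (h - 6*exp(h))*(h + 4*exp(h)))/((h + 5)^2*(h - 6*exp(h))^2)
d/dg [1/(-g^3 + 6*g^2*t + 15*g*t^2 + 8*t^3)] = 3*(g^2 - 4*g*t - 5*t^2)/(-g^3 + 6*g^2*t + 15*g*t^2 + 8*t^3)^2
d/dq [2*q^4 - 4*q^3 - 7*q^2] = 2*q*(4*q^2 - 6*q - 7)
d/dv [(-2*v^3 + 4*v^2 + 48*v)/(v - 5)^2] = 2*(-v^3 + 15*v^2 - 44*v - 120)/(v^3 - 15*v^2 + 75*v - 125)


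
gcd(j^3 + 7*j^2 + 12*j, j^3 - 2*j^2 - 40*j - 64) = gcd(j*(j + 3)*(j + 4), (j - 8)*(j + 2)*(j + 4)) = j + 4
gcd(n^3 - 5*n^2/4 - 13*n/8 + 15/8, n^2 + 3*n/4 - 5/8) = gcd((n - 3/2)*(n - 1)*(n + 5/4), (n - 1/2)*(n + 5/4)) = n + 5/4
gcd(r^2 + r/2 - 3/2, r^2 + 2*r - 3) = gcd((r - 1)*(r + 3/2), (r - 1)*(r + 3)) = r - 1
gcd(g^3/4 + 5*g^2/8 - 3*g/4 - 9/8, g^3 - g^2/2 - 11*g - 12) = 1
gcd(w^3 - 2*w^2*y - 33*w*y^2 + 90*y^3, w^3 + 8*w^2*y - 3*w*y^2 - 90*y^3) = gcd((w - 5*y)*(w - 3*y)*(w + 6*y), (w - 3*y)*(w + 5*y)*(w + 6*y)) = -w^2 - 3*w*y + 18*y^2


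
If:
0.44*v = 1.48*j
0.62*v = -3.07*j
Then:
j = 0.00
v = 0.00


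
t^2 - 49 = (t - 7)*(t + 7)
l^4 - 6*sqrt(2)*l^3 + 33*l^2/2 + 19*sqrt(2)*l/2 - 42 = (l - 7*sqrt(2)/2)*(l - 2*sqrt(2))*(l - 3*sqrt(2)/2)*(l + sqrt(2))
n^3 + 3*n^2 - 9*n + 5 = (n - 1)^2*(n + 5)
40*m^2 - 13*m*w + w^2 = (-8*m + w)*(-5*m + w)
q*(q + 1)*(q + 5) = q^3 + 6*q^2 + 5*q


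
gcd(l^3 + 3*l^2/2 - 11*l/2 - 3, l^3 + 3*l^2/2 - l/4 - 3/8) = l + 1/2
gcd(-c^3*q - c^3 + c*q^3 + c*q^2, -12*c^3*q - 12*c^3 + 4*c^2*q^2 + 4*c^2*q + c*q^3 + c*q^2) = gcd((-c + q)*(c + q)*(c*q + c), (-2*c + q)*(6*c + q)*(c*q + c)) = c*q + c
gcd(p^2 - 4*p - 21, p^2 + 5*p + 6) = p + 3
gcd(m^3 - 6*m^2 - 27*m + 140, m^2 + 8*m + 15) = m + 5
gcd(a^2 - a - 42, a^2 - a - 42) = a^2 - a - 42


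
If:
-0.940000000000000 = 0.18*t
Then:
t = -5.22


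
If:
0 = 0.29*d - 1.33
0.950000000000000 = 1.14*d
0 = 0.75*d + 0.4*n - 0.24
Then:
No Solution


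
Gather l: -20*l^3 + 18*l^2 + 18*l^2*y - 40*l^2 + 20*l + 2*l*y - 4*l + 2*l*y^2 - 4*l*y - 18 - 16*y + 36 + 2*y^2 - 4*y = -20*l^3 + l^2*(18*y - 22) + l*(2*y^2 - 2*y + 16) + 2*y^2 - 20*y + 18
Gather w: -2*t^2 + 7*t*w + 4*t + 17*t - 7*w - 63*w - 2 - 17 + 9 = -2*t^2 + 21*t + w*(7*t - 70) - 10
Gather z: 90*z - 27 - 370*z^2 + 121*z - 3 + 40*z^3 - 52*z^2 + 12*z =40*z^3 - 422*z^2 + 223*z - 30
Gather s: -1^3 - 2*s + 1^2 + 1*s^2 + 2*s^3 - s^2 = 2*s^3 - 2*s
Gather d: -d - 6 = -d - 6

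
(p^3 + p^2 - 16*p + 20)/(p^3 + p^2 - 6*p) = (p^2 + 3*p - 10)/(p*(p + 3))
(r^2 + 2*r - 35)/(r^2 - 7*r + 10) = (r + 7)/(r - 2)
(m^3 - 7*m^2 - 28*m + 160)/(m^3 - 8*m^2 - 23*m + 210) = (m^2 - 12*m + 32)/(m^2 - 13*m + 42)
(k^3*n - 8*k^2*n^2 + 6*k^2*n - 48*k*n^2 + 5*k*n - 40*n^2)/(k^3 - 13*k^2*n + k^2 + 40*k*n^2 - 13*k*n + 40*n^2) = n*(k + 5)/(k - 5*n)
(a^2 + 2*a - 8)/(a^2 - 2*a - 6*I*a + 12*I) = (a + 4)/(a - 6*I)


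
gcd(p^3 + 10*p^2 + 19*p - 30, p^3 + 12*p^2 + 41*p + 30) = p^2 + 11*p + 30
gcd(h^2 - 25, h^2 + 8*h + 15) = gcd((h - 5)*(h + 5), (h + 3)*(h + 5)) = h + 5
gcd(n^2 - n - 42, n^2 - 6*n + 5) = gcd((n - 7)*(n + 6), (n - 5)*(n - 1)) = 1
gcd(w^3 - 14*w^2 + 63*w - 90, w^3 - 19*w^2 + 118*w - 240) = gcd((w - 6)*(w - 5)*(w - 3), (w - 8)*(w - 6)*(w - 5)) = w^2 - 11*w + 30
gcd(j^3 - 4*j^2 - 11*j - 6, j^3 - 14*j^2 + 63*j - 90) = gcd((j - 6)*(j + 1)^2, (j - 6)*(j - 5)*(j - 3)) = j - 6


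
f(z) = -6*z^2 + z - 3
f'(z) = 1 - 12*z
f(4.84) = -138.71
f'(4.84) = -57.08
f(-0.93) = -9.12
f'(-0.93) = 12.16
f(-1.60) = -19.96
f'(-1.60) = 20.20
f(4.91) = -142.74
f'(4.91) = -57.92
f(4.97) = -146.24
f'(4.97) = -58.64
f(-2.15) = -32.88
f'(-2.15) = 26.80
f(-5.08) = -162.92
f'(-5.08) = 61.96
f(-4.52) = -130.10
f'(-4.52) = 55.24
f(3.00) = -54.00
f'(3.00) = -35.00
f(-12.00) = -879.00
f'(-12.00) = 145.00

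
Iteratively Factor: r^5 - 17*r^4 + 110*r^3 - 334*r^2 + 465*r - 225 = (r - 3)*(r^4 - 14*r^3 + 68*r^2 - 130*r + 75) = (r - 5)*(r - 3)*(r^3 - 9*r^2 + 23*r - 15) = (r - 5)^2*(r - 3)*(r^2 - 4*r + 3) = (r - 5)^2*(r - 3)^2*(r - 1)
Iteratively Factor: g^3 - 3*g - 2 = (g + 1)*(g^2 - g - 2) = (g + 1)^2*(g - 2)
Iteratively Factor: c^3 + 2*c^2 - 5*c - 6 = (c + 3)*(c^2 - c - 2) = (c + 1)*(c + 3)*(c - 2)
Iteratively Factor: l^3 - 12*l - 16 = (l - 4)*(l^2 + 4*l + 4) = (l - 4)*(l + 2)*(l + 2)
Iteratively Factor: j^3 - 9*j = (j - 3)*(j^2 + 3*j) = j*(j - 3)*(j + 3)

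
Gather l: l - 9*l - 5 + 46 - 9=32 - 8*l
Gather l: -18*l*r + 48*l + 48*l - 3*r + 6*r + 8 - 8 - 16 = l*(96 - 18*r) + 3*r - 16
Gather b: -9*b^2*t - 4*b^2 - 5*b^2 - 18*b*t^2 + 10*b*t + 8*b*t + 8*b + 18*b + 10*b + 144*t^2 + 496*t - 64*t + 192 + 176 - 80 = b^2*(-9*t - 9) + b*(-18*t^2 + 18*t + 36) + 144*t^2 + 432*t + 288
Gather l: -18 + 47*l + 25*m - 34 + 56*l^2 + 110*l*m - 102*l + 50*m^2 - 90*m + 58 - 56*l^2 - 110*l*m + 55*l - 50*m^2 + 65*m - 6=0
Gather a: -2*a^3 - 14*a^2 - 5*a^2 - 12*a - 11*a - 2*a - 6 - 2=-2*a^3 - 19*a^2 - 25*a - 8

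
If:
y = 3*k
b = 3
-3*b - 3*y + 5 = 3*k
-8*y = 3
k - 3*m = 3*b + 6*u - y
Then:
No Solution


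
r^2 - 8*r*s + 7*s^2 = (r - 7*s)*(r - s)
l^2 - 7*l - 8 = (l - 8)*(l + 1)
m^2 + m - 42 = (m - 6)*(m + 7)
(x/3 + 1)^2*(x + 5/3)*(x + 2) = x^4/9 + 29*x^3/27 + 103*x^2/27 + 53*x/9 + 10/3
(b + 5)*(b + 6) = b^2 + 11*b + 30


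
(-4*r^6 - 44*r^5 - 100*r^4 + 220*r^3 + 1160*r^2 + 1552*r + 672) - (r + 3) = -4*r^6 - 44*r^5 - 100*r^4 + 220*r^3 + 1160*r^2 + 1551*r + 669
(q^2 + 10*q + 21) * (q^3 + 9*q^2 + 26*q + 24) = q^5 + 19*q^4 + 137*q^3 + 473*q^2 + 786*q + 504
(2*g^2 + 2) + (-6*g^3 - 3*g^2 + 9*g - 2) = -6*g^3 - g^2 + 9*g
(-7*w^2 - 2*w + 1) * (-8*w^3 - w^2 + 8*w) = 56*w^5 + 23*w^4 - 62*w^3 - 17*w^2 + 8*w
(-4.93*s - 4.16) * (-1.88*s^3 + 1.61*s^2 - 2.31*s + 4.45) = 9.2684*s^4 - 0.1165*s^3 + 4.6907*s^2 - 12.3289*s - 18.512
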